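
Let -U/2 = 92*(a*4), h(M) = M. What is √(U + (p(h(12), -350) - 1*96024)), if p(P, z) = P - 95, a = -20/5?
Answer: I*√93163 ≈ 305.23*I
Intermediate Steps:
a = -4 (a = -20*⅕ = -4)
p(P, z) = -95 + P
U = 2944 (U = -184*(-4*4) = -184*(-16) = -2*(-1472) = 2944)
√(U + (p(h(12), -350) - 1*96024)) = √(2944 + ((-95 + 12) - 1*96024)) = √(2944 + (-83 - 96024)) = √(2944 - 96107) = √(-93163) = I*√93163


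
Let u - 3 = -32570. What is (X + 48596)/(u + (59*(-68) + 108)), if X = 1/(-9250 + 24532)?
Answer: -742644073/557349822 ≈ -1.3325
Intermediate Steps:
X = 1/15282 ≈ 6.5436e-5
u = -32567 (u = 3 - 32570 = -32567)
(X + 48596)/(u + (59*(-68) + 108)) = (1/15282 + 48596)/(-32567 + (59*(-68) + 108)) = 742644073/(15282*(-32567 + (-4012 + 108))) = 742644073/(15282*(-32567 - 3904)) = (742644073/15282)/(-36471) = (742644073/15282)*(-1/36471) = -742644073/557349822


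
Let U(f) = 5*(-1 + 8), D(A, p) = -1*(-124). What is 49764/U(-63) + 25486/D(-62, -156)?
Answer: 3531373/2170 ≈ 1627.4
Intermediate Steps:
D(A, p) = 124
U(f) = 35 (U(f) = 5*7 = 35)
49764/U(-63) + 25486/D(-62, -156) = 49764/35 + 25486/124 = 49764*(1/35) + 25486*(1/124) = 49764/35 + 12743/62 = 3531373/2170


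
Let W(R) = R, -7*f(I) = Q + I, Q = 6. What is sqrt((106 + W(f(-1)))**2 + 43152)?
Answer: sqrt(2657617)/7 ≈ 232.89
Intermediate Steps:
f(I) = -6/7 - I/7 (f(I) = -(6 + I)/7 = -6/7 - I/7)
sqrt((106 + W(f(-1)))**2 + 43152) = sqrt((106 + (-6/7 - 1/7*(-1)))**2 + 43152) = sqrt((106 + (-6/7 + 1/7))**2 + 43152) = sqrt((106 - 5/7)**2 + 43152) = sqrt((737/7)**2 + 43152) = sqrt(543169/49 + 43152) = sqrt(2657617/49) = sqrt(2657617)/7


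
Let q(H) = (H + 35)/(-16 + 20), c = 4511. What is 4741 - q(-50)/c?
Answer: 85546619/18044 ≈ 4741.0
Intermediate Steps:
q(H) = 35/4 + H/4 (q(H) = (35 + H)/4 = (35 + H)*(¼) = 35/4 + H/4)
4741 - q(-50)/c = 4741 - (35/4 + (¼)*(-50))/4511 = 4741 - (35/4 - 25/2)/4511 = 4741 - (-15)/(4*4511) = 4741 - 1*(-15/18044) = 4741 + 15/18044 = 85546619/18044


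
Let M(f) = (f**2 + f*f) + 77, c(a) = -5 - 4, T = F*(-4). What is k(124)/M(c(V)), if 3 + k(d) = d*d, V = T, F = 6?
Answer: 15373/239 ≈ 64.322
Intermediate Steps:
T = -24 (T = 6*(-4) = -24)
V = -24
k(d) = -3 + d**2 (k(d) = -3 + d*d = -3 + d**2)
c(a) = -9
M(f) = 77 + 2*f**2 (M(f) = (f**2 + f**2) + 77 = 2*f**2 + 77 = 77 + 2*f**2)
k(124)/M(c(V)) = (-3 + 124**2)/(77 + 2*(-9)**2) = (-3 + 15376)/(77 + 2*81) = 15373/(77 + 162) = 15373/239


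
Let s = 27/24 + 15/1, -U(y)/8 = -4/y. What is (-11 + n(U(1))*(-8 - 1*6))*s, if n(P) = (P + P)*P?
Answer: -3700107/8 ≈ -4.6251e+5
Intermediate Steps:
U(y) = 32/y (U(y) = -(-32)/y = 32/y)
n(P) = 2*P**2 (n(P) = (2*P)*P = 2*P**2)
s = 129/8 (s = 27*(1/24) + 15*1 = 9/8 + 15 = 129/8 ≈ 16.125)
(-11 + n(U(1))*(-8 - 1*6))*s = (-11 + (2*(32/1)**2)*(-8 - 1*6))*(129/8) = (-11 + (2*(32*1)**2)*(-8 - 6))*(129/8) = (-11 + (2*32**2)*(-14))*(129/8) = (-11 + (2*1024)*(-14))*(129/8) = (-11 + 2048*(-14))*(129/8) = (-11 - 28672)*(129/8) = -28683*129/8 = -3700107/8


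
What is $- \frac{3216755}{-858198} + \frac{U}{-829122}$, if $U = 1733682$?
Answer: $\frac{196539985679}{118591807026} \approx 1.6573$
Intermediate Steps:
$- \frac{3216755}{-858198} + \frac{U}{-829122} = - \frac{3216755}{-858198} + \frac{1733682}{-829122} = \left(-3216755\right) \left(- \frac{1}{858198}\right) + 1733682 \left(- \frac{1}{829122}\right) = \frac{3216755}{858198} - \frac{288947}{138187} = \frac{196539985679}{118591807026}$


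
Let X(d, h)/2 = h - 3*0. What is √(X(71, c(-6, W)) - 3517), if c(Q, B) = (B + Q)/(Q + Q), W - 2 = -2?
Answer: 2*I*√879 ≈ 59.296*I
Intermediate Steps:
W = 0 (W = 2 - 2 = 0)
c(Q, B) = (B + Q)/(2*Q) (c(Q, B) = (B + Q)/((2*Q)) = (B + Q)*(1/(2*Q)) = (B + Q)/(2*Q))
X(d, h) = 2*h (X(d, h) = 2*(h - 3*0) = 2*(h + 0) = 2*h)
√(X(71, c(-6, W)) - 3517) = √(2*((½)*(0 - 6)/(-6)) - 3517) = √(2*((½)*(-⅙)*(-6)) - 3517) = √(2*(½) - 3517) = √(1 - 3517) = √(-3516) = 2*I*√879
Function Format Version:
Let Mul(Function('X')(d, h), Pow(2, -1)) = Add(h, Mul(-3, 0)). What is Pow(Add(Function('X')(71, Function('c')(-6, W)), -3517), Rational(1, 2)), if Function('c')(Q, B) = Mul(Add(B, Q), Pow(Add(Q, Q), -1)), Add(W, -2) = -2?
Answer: Mul(2, I, Pow(879, Rational(1, 2))) ≈ Mul(59.296, I)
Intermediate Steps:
W = 0 (W = Add(2, -2) = 0)
Function('c')(Q, B) = Mul(Rational(1, 2), Pow(Q, -1), Add(B, Q)) (Function('c')(Q, B) = Mul(Add(B, Q), Pow(Mul(2, Q), -1)) = Mul(Add(B, Q), Mul(Rational(1, 2), Pow(Q, -1))) = Mul(Rational(1, 2), Pow(Q, -1), Add(B, Q)))
Function('X')(d, h) = Mul(2, h) (Function('X')(d, h) = Mul(2, Add(h, Mul(-3, 0))) = Mul(2, Add(h, 0)) = Mul(2, h))
Pow(Add(Function('X')(71, Function('c')(-6, W)), -3517), Rational(1, 2)) = Pow(Add(Mul(2, Mul(Rational(1, 2), Pow(-6, -1), Add(0, -6))), -3517), Rational(1, 2)) = Pow(Add(Mul(2, Mul(Rational(1, 2), Rational(-1, 6), -6)), -3517), Rational(1, 2)) = Pow(Add(Mul(2, Rational(1, 2)), -3517), Rational(1, 2)) = Pow(Add(1, -3517), Rational(1, 2)) = Pow(-3516, Rational(1, 2)) = Mul(2, I, Pow(879, Rational(1, 2)))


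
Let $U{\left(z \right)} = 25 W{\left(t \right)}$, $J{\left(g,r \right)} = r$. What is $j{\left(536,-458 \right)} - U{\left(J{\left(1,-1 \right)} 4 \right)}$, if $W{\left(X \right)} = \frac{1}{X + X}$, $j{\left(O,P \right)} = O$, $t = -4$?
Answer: $\frac{4313}{8} \approx 539.13$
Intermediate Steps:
$W{\left(X \right)} = \frac{1}{2 X}$
$U{\left(z \right)} = - \frac{25}{8}$ ($U{\left(z \right)} = 25 \frac{1}{2 \left(-4\right)} = 25 \cdot \frac{1}{2} \left(- \frac{1}{4}\right) = 25 \left(- \frac{1}{8}\right) = - \frac{25}{8}$)
$j{\left(536,-458 \right)} - U{\left(J{\left(1,-1 \right)} 4 \right)} = 536 - - \frac{25}{8} = 536 + \frac{25}{8} = \frac{4313}{8}$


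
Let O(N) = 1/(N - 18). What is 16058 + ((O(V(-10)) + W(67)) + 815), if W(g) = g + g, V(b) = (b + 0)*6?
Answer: 1326545/78 ≈ 17007.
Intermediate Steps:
V(b) = 6*b (V(b) = b*6 = 6*b)
W(g) = 2*g
O(N) = 1/(-18 + N)
16058 + ((O(V(-10)) + W(67)) + 815) = 16058 + ((1/(-18 + 6*(-10)) + 2*67) + 815) = 16058 + ((1/(-18 - 60) + 134) + 815) = 16058 + ((1/(-78) + 134) + 815) = 16058 + ((-1/78 + 134) + 815) = 16058 + (10451/78 + 815) = 16058 + 74021/78 = 1326545/78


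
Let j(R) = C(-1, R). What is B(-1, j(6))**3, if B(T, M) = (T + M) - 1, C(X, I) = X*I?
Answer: -512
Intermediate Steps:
C(X, I) = I*X
j(R) = -R (j(R) = R*(-1) = -R)
B(T, M) = -1 + M + T (B(T, M) = (M + T) - 1 = -1 + M + T)
B(-1, j(6))**3 = (-1 - 1*6 - 1)**3 = (-1 - 6 - 1)**3 = (-8)**3 = -512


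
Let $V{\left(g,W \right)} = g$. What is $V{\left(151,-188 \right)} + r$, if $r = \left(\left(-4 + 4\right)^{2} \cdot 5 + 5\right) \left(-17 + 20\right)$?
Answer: $166$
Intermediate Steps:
$r = 15$ ($r = \left(0^{2} \cdot 5 + 5\right) 3 = \left(0 \cdot 5 + 5\right) 3 = \left(0 + 5\right) 3 = 5 \cdot 3 = 15$)
$V{\left(151,-188 \right)} + r = 151 + 15 = 166$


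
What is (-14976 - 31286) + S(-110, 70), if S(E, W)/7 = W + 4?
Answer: -45744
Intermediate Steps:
S(E, W) = 28 + 7*W (S(E, W) = 7*(W + 4) = 7*(4 + W) = 28 + 7*W)
(-14976 - 31286) + S(-110, 70) = (-14976 - 31286) + (28 + 7*70) = -46262 + (28 + 490) = -46262 + 518 = -45744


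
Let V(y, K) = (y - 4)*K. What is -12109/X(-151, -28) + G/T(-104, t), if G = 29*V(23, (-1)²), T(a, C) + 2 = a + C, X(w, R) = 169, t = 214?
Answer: -1214653/18252 ≈ -66.549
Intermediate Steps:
T(a, C) = -2 + C + a (T(a, C) = -2 + (a + C) = -2 + (C + a) = -2 + C + a)
V(y, K) = K*(-4 + y) (V(y, K) = (-4 + y)*K = K*(-4 + y))
G = 551 (G = 29*((-1)²*(-4 + 23)) = 29*(1*19) = 29*19 = 551)
-12109/X(-151, -28) + G/T(-104, t) = -12109/169 + 551/(-2 + 214 - 104) = -12109*1/169 + 551/108 = -12109/169 + 551*(1/108) = -12109/169 + 551/108 = -1214653/18252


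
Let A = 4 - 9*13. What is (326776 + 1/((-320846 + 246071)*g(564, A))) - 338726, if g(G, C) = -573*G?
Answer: -288773976284999/24165186300 ≈ -11950.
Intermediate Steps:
A = -113 (A = 4 - 117 = -113)
(326776 + 1/((-320846 + 246071)*g(564, A))) - 338726 = (326776 + 1/((-320846 + 246071)*((-573*564)))) - 338726 = (326776 + 1/(-74775*(-323172))) - 338726 = (326776 - 1/74775*(-1/323172)) - 338726 = (326776 + 1/24165186300) - 338726 = 7896602918368801/24165186300 - 338726 = -288773976284999/24165186300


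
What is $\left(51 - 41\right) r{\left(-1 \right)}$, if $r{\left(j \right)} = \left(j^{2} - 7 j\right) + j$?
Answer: $70$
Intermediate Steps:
$r{\left(j \right)} = j^{2} - 6 j$
$\left(51 - 41\right) r{\left(-1 \right)} = \left(51 - 41\right) \left(- (-6 - 1)\right) = 10 \left(\left(-1\right) \left(-7\right)\right) = 10 \cdot 7 = 70$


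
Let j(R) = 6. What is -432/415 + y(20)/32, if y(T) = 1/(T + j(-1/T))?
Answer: -359009/345280 ≈ -1.0398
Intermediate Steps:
y(T) = 1/(6 + T) (y(T) = 1/(T + 6) = 1/(6 + T))
-432/415 + y(20)/32 = -432/415 + 1/((6 + 20)*32) = -432*1/415 + (1/32)/26 = -432/415 + (1/26)*(1/32) = -432/415 + 1/832 = -359009/345280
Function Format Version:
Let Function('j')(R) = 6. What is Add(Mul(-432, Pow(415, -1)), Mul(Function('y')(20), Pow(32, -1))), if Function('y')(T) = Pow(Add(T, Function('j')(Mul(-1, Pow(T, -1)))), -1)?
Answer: Rational(-359009, 345280) ≈ -1.0398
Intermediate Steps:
Function('y')(T) = Pow(Add(6, T), -1) (Function('y')(T) = Pow(Add(T, 6), -1) = Pow(Add(6, T), -1))
Add(Mul(-432, Pow(415, -1)), Mul(Function('y')(20), Pow(32, -1))) = Add(Mul(-432, Pow(415, -1)), Mul(Pow(Add(6, 20), -1), Pow(32, -1))) = Add(Mul(-432, Rational(1, 415)), Mul(Pow(26, -1), Rational(1, 32))) = Add(Rational(-432, 415), Mul(Rational(1, 26), Rational(1, 32))) = Add(Rational(-432, 415), Rational(1, 832)) = Rational(-359009, 345280)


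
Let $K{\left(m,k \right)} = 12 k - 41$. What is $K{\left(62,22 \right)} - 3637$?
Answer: $-3414$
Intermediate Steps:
$K{\left(m,k \right)} = -41 + 12 k$
$K{\left(62,22 \right)} - 3637 = \left(-41 + 12 \cdot 22\right) - 3637 = \left(-41 + 264\right) - 3637 = 223 - 3637 = -3414$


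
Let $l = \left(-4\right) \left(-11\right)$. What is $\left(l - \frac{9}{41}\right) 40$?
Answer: $\frac{71800}{41} \approx 1751.2$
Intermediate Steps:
$l = 44$
$\left(l - \frac{9}{41}\right) 40 = \left(44 - \frac{9}{41}\right) 40 = \frac{1795}{41} \cdot 40 = \frac{71800}{41}$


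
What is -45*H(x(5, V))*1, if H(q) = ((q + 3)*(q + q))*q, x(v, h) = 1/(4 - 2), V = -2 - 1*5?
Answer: -315/4 ≈ -78.750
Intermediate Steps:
V = -7 (V = -2 - 5 = -7)
x(v, h) = ½ (x(v, h) = 1/2 = ½)
H(q) = 2*q²*(3 + q) (H(q) = ((3 + q)*(2*q))*q = (2*q*(3 + q))*q = 2*q²*(3 + q))
-45*H(x(5, V))*1 = -90*(½)²*(3 + ½)*1 = -90*7/(4*2)*1 = -45*7/4*1 = -315/4*1 = -315/4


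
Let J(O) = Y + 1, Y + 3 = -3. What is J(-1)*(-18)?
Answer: 90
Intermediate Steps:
Y = -6 (Y = -3 - 3 = -6)
J(O) = -5 (J(O) = -6 + 1 = -5)
J(-1)*(-18) = -5*(-18) = 90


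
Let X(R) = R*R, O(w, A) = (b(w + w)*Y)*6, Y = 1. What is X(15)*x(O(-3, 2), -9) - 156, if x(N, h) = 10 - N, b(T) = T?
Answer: 10194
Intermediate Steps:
O(w, A) = 12*w (O(w, A) = ((w + w)*1)*6 = ((2*w)*1)*6 = (2*w)*6 = 12*w)
X(R) = R²
X(15)*x(O(-3, 2), -9) - 156 = 15²*(10 - 12*(-3)) - 156 = 225*(10 - 1*(-36)) - 156 = 225*(10 + 36) - 156 = 225*46 - 156 = 10350 - 156 = 10194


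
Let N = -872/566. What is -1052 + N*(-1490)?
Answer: 351924/283 ≈ 1243.5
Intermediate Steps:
N = -436/283 (N = -872*1/566 = -436/283 ≈ -1.5406)
-1052 + N*(-1490) = -1052 - 436/283*(-1490) = -1052 + 649640/283 = 351924/283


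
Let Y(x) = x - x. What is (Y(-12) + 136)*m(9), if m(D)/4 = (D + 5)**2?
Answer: 106624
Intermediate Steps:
m(D) = 4*(5 + D)**2 (m(D) = 4*(D + 5)**2 = 4*(5 + D)**2)
Y(x) = 0
(Y(-12) + 136)*m(9) = (0 + 136)*(4*(5 + 9)**2) = 136*(4*14**2) = 136*(4*196) = 136*784 = 106624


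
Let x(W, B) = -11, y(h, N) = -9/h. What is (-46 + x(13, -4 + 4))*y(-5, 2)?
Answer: -513/5 ≈ -102.60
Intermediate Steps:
(-46 + x(13, -4 + 4))*y(-5, 2) = (-46 - 11)*(-9/(-5)) = -(-513)*(-1)/5 = -57*9/5 = -513/5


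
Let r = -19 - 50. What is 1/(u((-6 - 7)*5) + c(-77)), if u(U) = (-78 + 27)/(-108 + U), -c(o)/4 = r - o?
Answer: -173/5485 ≈ -0.031541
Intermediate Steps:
r = -69
c(o) = 276 + 4*o (c(o) = -4*(-69 - o) = 276 + 4*o)
u(U) = -51/(-108 + U)
1/(u((-6 - 7)*5) + c(-77)) = 1/(-51/(-108 + (-6 - 7)*5) + (276 + 4*(-77))) = 1/(-51/(-108 - 13*5) + (276 - 308)) = 1/(-51/(-108 - 65) - 32) = 1/(-51/(-173) - 32) = 1/(-51*(-1/173) - 32) = 1/(51/173 - 32) = 1/(-5485/173) = -173/5485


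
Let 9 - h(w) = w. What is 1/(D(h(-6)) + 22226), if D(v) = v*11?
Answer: 1/22391 ≈ 4.4661e-5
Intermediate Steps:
h(w) = 9 - w
D(v) = 11*v
1/(D(h(-6)) + 22226) = 1/(11*(9 - 1*(-6)) + 22226) = 1/(11*(9 + 6) + 22226) = 1/(11*15 + 22226) = 1/(165 + 22226) = 1/22391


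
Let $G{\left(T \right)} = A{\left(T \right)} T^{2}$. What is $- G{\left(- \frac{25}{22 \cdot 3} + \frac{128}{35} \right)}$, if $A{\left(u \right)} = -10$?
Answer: $\frac{57350329}{533610} \approx 107.48$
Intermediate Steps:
$G{\left(T \right)} = - 10 T^{2}$
$- G{\left(- \frac{25}{22 \cdot 3} + \frac{128}{35} \right)} = - \left(-10\right) \left(- \frac{25}{22 \cdot 3} + \frac{128}{35}\right)^{2} = - \left(-10\right) \left(- \frac{25}{66} + 128 \cdot \frac{1}{35}\right)^{2} = - \left(-10\right) \left(\left(-25\right) \frac{1}{66} + \frac{128}{35}\right)^{2} = - \left(-10\right) \left(- \frac{25}{66} + \frac{128}{35}\right)^{2} = - \left(-10\right) \left(\frac{7573}{2310}\right)^{2} = - \frac{\left(-10\right) 57350329}{5336100} = \left(-1\right) \left(- \frac{57350329}{533610}\right) = \frac{57350329}{533610}$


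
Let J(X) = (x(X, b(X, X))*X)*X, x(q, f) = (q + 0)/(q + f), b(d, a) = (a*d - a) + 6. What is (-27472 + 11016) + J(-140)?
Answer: -162690168/9803 ≈ -16596.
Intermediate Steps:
b(d, a) = 6 - a + a*d (b(d, a) = (-a + a*d) + 6 = 6 - a + a*d)
x(q, f) = q/(f + q)
J(X) = X**3/(6 + X**2) (J(X) = ((X/((6 - X + X*X) + X))*X)*X = ((X/((6 - X + X**2) + X))*X)*X = ((X/((6 + X**2 - X) + X))*X)*X = ((X/(6 + X**2))*X)*X = (X**2/(6 + X**2))*X = X**3/(6 + X**2))
(-27472 + 11016) + J(-140) = (-27472 + 11016) + (-140)**3/(6 + (-140)**2) = -16456 - 2744000/(6 + 19600) = -16456 - 2744000/19606 = -16456 - 2744000*1/19606 = -16456 - 1372000/9803 = -162690168/9803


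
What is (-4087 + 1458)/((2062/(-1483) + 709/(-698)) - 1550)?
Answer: 2721367286/1606948423 ≈ 1.6935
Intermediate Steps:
(-4087 + 1458)/((2062/(-1483) + 709/(-698)) - 1550) = -2629/((2062*(-1/1483) + 709*(-1/698)) - 1550) = -2629/((-2062/1483 - 709/698) - 1550) = -2629/(-2490723/1035134 - 1550) = -2629/(-1606948423/1035134) = -2629*(-1035134/1606948423) = 2721367286/1606948423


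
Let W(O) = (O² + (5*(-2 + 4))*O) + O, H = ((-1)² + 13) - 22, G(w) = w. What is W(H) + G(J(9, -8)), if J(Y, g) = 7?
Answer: -17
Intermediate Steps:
H = -8 (H = (1 + 13) - 22 = 14 - 22 = -8)
W(O) = O² + 11*O (W(O) = (O² + (5*2)*O) + O = (O² + 10*O) + O = O² + 11*O)
W(H) + G(J(9, -8)) = -8*(11 - 8) + 7 = -8*3 + 7 = -24 + 7 = -17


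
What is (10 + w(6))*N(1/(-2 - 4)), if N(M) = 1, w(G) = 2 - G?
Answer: 6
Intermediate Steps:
(10 + w(6))*N(1/(-2 - 4)) = (10 + (2 - 1*6))*1 = (10 + (2 - 6))*1 = (10 - 4)*1 = 6*1 = 6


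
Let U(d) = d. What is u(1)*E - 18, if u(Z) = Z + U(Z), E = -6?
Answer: -30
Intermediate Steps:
u(Z) = 2*Z (u(Z) = Z + Z = 2*Z)
u(1)*E - 18 = (2*1)*(-6) - 18 = 2*(-6) - 18 = -12 - 18 = -30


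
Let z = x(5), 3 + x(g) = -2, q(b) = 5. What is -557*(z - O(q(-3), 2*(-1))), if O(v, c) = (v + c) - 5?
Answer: 1671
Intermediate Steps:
x(g) = -5 (x(g) = -3 - 2 = -5)
z = -5
O(v, c) = -5 + c + v (O(v, c) = (c + v) - 5 = -5 + c + v)
-557*(z - O(q(-3), 2*(-1))) = -557*(-5 - (-5 + 2*(-1) + 5)) = -557*(-5 - (-5 - 2 + 5)) = -557*(-5 - 1*(-2)) = -557*(-5 + 2) = -557*(-3) = 1671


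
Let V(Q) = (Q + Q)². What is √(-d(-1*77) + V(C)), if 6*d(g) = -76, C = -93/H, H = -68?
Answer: 5*√8385/102 ≈ 4.4887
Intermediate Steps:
C = 93/68 (C = -93/(-68) = -93*(-1/68) = 93/68 ≈ 1.3676)
d(g) = -38/3 (d(g) = (⅙)*(-76) = -38/3)
V(Q) = 4*Q² (V(Q) = (2*Q)² = 4*Q²)
√(-d(-1*77) + V(C)) = √(-1*(-38/3) + 4*(93/68)²) = √(38/3 + 4*(8649/4624)) = √(38/3 + 8649/1156) = √(69875/3468) = 5*√8385/102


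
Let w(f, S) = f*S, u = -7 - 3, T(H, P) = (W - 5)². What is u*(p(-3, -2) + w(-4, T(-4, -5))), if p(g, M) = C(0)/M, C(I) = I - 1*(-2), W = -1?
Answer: 1450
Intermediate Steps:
C(I) = 2 + I (C(I) = I + 2 = 2 + I)
p(g, M) = 2/M (p(g, M) = (2 + 0)/M = 2/M)
T(H, P) = 36 (T(H, P) = (-1 - 5)² = (-6)² = 36)
u = -10
w(f, S) = S*f
u*(p(-3, -2) + w(-4, T(-4, -5))) = -10*(2/(-2) + 36*(-4)) = -10*(2*(-½) - 144) = -10*(-1 - 144) = -10*(-145) = 1450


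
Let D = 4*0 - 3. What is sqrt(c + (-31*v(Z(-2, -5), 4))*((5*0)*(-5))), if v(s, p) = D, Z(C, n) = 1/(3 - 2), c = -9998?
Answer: I*sqrt(9998) ≈ 99.99*I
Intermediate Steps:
D = -3 (D = 0 - 3 = -3)
Z(C, n) = 1 (Z(C, n) = 1/1 = 1)
v(s, p) = -3
sqrt(c + (-31*v(Z(-2, -5), 4))*((5*0)*(-5))) = sqrt(-9998 + (-31*(-3))*((5*0)*(-5))) = sqrt(-9998 + 93*(0*(-5))) = sqrt(-9998 + 93*0) = sqrt(-9998 + 0) = sqrt(-9998) = I*sqrt(9998)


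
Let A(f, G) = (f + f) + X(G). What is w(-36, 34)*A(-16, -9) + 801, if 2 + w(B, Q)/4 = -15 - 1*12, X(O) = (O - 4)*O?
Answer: -9059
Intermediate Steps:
X(O) = O*(-4 + O) (X(O) = (-4 + O)*O = O*(-4 + O))
A(f, G) = 2*f + G*(-4 + G) (A(f, G) = (f + f) + G*(-4 + G) = 2*f + G*(-4 + G))
w(B, Q) = -116 (w(B, Q) = -8 + 4*(-15 - 1*12) = -8 + 4*(-15 - 12) = -8 + 4*(-27) = -8 - 108 = -116)
w(-36, 34)*A(-16, -9) + 801 = -116*(2*(-16) - 9*(-4 - 9)) + 801 = -116*(-32 - 9*(-13)) + 801 = -116*(-32 + 117) + 801 = -116*85 + 801 = -9860 + 801 = -9059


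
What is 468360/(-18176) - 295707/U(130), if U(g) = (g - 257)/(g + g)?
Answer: 174672603825/288544 ≈ 6.0536e+5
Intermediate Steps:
U(g) = (-257 + g)/(2*g) (U(g) = (-257 + g)/((2*g)) = (-257 + g)*(1/(2*g)) = (-257 + g)/(2*g))
468360/(-18176) - 295707/U(130) = 468360/(-18176) - 295707*260/(-257 + 130) = 468360*(-1/18176) - 295707/((½)*(1/130)*(-127)) = -58545/2272 - 295707/(-127/260) = -58545/2272 - 295707*(-260/127) = -58545/2272 + 76883820/127 = 174672603825/288544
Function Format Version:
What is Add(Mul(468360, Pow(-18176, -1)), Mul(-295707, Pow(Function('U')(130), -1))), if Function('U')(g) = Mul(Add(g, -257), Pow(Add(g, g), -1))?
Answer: Rational(174672603825, 288544) ≈ 6.0536e+5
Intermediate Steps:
Function('U')(g) = Mul(Rational(1, 2), Pow(g, -1), Add(-257, g)) (Function('U')(g) = Mul(Add(-257, g), Pow(Mul(2, g), -1)) = Mul(Add(-257, g), Mul(Rational(1, 2), Pow(g, -1))) = Mul(Rational(1, 2), Pow(g, -1), Add(-257, g)))
Add(Mul(468360, Pow(-18176, -1)), Mul(-295707, Pow(Function('U')(130), -1))) = Add(Mul(468360, Pow(-18176, -1)), Mul(-295707, Pow(Mul(Rational(1, 2), Pow(130, -1), Add(-257, 130)), -1))) = Add(Mul(468360, Rational(-1, 18176)), Mul(-295707, Pow(Mul(Rational(1, 2), Rational(1, 130), -127), -1))) = Add(Rational(-58545, 2272), Mul(-295707, Pow(Rational(-127, 260), -1))) = Add(Rational(-58545, 2272), Mul(-295707, Rational(-260, 127))) = Add(Rational(-58545, 2272), Rational(76883820, 127)) = Rational(174672603825, 288544)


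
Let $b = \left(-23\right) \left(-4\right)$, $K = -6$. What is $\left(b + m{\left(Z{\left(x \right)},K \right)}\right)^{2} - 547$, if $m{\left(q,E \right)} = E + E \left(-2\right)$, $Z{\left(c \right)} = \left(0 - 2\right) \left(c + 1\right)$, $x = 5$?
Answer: $9057$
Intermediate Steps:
$Z{\left(c \right)} = -2 - 2 c$ ($Z{\left(c \right)} = - 2 \left(1 + c\right) = -2 - 2 c$)
$m{\left(q,E \right)} = - E$ ($m{\left(q,E \right)} = E - 2 E = - E$)
$b = 92$
$\left(b + m{\left(Z{\left(x \right)},K \right)}\right)^{2} - 547 = \left(92 - -6\right)^{2} - 547 = \left(92 + 6\right)^{2} - 547 = 98^{2} - 547 = 9604 - 547 = 9057$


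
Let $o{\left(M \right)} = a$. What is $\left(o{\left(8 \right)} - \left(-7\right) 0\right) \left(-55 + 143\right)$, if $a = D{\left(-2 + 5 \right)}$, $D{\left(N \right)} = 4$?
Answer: $352$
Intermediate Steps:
$a = 4$
$o{\left(M \right)} = 4$
$\left(o{\left(8 \right)} - \left(-7\right) 0\right) \left(-55 + 143\right) = \left(4 - \left(-7\right) 0\right) \left(-55 + 143\right) = \left(4 - 0\right) 88 = \left(4 + 0\right) 88 = 4 \cdot 88 = 352$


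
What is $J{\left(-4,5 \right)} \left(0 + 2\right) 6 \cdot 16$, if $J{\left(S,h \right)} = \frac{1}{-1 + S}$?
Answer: $- \frac{192}{5} \approx -38.4$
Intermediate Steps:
$J{\left(-4,5 \right)} \left(0 + 2\right) 6 \cdot 16 = \frac{\left(0 + 2\right) 6}{-1 - 4} \cdot 16 = \frac{2 \cdot 6}{-5} \cdot 16 = \left(- \frac{1}{5}\right) 12 \cdot 16 = \left(- \frac{12}{5}\right) 16 = - \frac{192}{5}$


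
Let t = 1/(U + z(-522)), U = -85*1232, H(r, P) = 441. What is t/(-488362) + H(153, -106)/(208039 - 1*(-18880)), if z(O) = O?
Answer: 462565747067/238015772580124 ≈ 0.0019434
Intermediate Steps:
U = -104720
t = -1/105242 (t = 1/(-104720 - 522) = 1/(-105242) = -1/105242 ≈ -9.5019e-6)
t/(-488362) + H(153, -106)/(208039 - 1*(-18880)) = -1/105242/(-488362) + 441/(208039 - 1*(-18880)) = -1/105242*(-1/488362) + 441/(208039 + 18880) = 1/51396193604 + 441/226919 = 1/51396193604 + 441*(1/226919) = 1/51396193604 + 9/4631 = 462565747067/238015772580124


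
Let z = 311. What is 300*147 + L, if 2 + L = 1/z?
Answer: 13714479/311 ≈ 44098.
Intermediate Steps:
L = -621/311 (L = -2 + 1/311 = -621/311 ≈ -1.9968)
300*147 + L = 300*147 - 621/311 = 44100 - 621/311 = 13714479/311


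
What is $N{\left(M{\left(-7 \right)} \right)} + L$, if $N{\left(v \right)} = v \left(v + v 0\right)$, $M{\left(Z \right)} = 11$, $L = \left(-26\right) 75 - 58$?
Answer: $-1887$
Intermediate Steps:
$L = -2008$ ($L = -1950 - 58 = -2008$)
$N{\left(v \right)} = v^{2}$ ($N{\left(v \right)} = v \left(v + 0\right) = v v = v^{2}$)
$N{\left(M{\left(-7 \right)} \right)} + L = 11^{2} - 2008 = 121 - 2008 = -1887$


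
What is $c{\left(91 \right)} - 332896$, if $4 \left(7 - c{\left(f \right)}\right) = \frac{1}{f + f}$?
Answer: $- \frac{242343193}{728} \approx -3.3289 \cdot 10^{5}$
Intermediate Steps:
$c{\left(f \right)} = 7 - \frac{1}{8 f}$ ($c{\left(f \right)} = 7 - \frac{1}{4 \left(f + f\right)} = 7 - \frac{1}{4 \cdot 2 f} = 7 - \frac{\frac{1}{2} \frac{1}{f}}{4} = 7 - \frac{1}{8 f}$)
$c{\left(91 \right)} - 332896 = \left(7 - \frac{1}{8 \cdot 91}\right) - 332896 = \left(7 - \frac{1}{728}\right) - 332896 = \frac{5095}{728} - 332896 = - \frac{242343193}{728}$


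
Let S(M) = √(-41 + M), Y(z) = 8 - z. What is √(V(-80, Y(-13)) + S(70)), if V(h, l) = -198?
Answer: √(-198 + √29) ≈ 13.879*I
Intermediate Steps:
√(V(-80, Y(-13)) + S(70)) = √(-198 + √(-41 + 70)) = √(-198 + √29)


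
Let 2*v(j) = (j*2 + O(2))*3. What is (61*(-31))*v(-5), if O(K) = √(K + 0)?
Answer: 28365 - 5673*√2/2 ≈ 24354.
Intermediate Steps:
O(K) = √K
v(j) = 3*j + 3*√2/2 (v(j) = ((j*2 + √2)*3)/2 = ((2*j + √2)*3)/2 = ((√2 + 2*j)*3)/2 = (3*√2 + 6*j)/2 = 3*j + 3*√2/2)
(61*(-31))*v(-5) = (61*(-31))*(3*(-5) + 3*√2/2) = -1891*(-15 + 3*√2/2) = 28365 - 5673*√2/2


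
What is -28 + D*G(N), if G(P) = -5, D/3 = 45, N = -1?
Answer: -703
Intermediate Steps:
D = 135 (D = 3*45 = 135)
-28 + D*G(N) = -28 + 135*(-5) = -28 - 675 = -703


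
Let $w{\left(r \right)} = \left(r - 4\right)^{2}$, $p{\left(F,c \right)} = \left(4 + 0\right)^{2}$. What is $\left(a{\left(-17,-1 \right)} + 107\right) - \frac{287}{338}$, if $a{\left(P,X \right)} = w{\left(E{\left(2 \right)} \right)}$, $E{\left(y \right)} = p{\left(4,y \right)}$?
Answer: $\frac{84551}{338} \approx 250.15$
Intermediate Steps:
$p{\left(F,c \right)} = 16$ ($p{\left(F,c \right)} = 4^{2} = 16$)
$E{\left(y \right)} = 16$
$w{\left(r \right)} = \left(-4 + r\right)^{2}$
$a{\left(P,X \right)} = 144$ ($a{\left(P,X \right)} = \left(-4 + 16\right)^{2} = 12^{2} = 144$)
$\left(a{\left(-17,-1 \right)} + 107\right) - \frac{287}{338} = \left(144 + 107\right) - \frac{287}{338} = 251 - \frac{287}{338} = \frac{84551}{338}$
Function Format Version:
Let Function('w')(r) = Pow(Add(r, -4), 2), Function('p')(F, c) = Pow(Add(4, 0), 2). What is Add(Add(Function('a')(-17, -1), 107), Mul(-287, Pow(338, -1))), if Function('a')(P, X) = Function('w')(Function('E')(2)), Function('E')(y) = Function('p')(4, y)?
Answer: Rational(84551, 338) ≈ 250.15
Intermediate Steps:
Function('p')(F, c) = 16 (Function('p')(F, c) = Pow(4, 2) = 16)
Function('E')(y) = 16
Function('w')(r) = Pow(Add(-4, r), 2)
Function('a')(P, X) = 144 (Function('a')(P, X) = Pow(Add(-4, 16), 2) = Pow(12, 2) = 144)
Add(Add(Function('a')(-17, -1), 107), Mul(-287, Pow(338, -1))) = Add(Add(144, 107), Mul(-287, Pow(338, -1))) = Add(251, Mul(-287, Rational(1, 338))) = Add(251, Rational(-287, 338)) = Rational(84551, 338)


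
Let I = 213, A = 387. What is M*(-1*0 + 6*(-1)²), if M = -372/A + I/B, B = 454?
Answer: -28819/9761 ≈ -2.9525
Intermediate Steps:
M = -28819/58566 (M = -372/387 + 213/454 = -372*1/387 + 213*(1/454) = -124/129 + 213/454 = -28819/58566 ≈ -0.49208)
M*(-1*0 + 6*(-1)²) = -28819*(-1*0 + 6*(-1)²)/58566 = -28819*(0 + 6*1)/58566 = -28819*(0 + 6)/58566 = -28819/58566*6 = -28819/9761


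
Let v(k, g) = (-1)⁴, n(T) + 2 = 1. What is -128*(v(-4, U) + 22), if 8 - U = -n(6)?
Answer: -2944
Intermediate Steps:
n(T) = -1 (n(T) = -2 + 1 = -1)
U = 7 (U = 8 - (-1)*(-1) = 8 - 1*1 = 8 - 1 = 7)
v(k, g) = 1
-128*(v(-4, U) + 22) = -128*(1 + 22) = -128*23 = -2944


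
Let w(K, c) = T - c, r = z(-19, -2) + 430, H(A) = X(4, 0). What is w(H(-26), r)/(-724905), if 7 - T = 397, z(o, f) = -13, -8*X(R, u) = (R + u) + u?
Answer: 269/241635 ≈ 0.0011132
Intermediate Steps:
X(R, u) = -u/4 - R/8 (X(R, u) = -((R + u) + u)/8 = -(R + 2*u)/8 = -u/4 - R/8)
H(A) = -½ (H(A) = -¼*0 - ⅛*4 = 0 - ½ = -½)
T = -390 (T = 7 - 1*397 = 7 - 397 = -390)
r = 417 (r = -13 + 430 = 417)
w(K, c) = -390 - c
w(H(-26), r)/(-724905) = (-390 - 1*417)/(-724905) = (-390 - 417)*(-1/724905) = -807*(-1/724905) = 269/241635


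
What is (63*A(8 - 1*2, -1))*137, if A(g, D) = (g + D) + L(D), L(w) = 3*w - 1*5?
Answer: -25893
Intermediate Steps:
L(w) = -5 + 3*w (L(w) = 3*w - 5 = -5 + 3*w)
A(g, D) = -5 + g + 4*D (A(g, D) = (g + D) + (-5 + 3*D) = (D + g) + (-5 + 3*D) = -5 + g + 4*D)
(63*A(8 - 1*2, -1))*137 = (63*(-5 + (8 - 1*2) + 4*(-1)))*137 = (63*(-5 + (8 - 2) - 4))*137 = (63*(-5 + 6 - 4))*137 = (63*(-3))*137 = -189*137 = -25893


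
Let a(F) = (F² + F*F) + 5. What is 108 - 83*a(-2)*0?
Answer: 108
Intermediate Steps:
a(F) = 5 + 2*F² (a(F) = (F² + F²) + 5 = 2*F² + 5 = 5 + 2*F²)
108 - 83*a(-2)*0 = 108 - 83*(5 + 2*(-2)²)*0 = 108 - 83*(5 + 2*4)*0 = 108 - 83*(5 + 8)*0 = 108 - 83*13*0 = 108 - 0 = 108 - 83*0 = 108 + 0 = 108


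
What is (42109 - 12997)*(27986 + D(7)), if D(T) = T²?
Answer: 816154920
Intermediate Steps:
(42109 - 12997)*(27986 + D(7)) = (42109 - 12997)*(27986 + 7²) = 29112*(27986 + 49) = 29112*28035 = 816154920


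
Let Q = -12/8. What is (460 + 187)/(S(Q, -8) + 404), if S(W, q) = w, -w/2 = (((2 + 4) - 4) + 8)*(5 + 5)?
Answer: 647/204 ≈ 3.1716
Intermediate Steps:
Q = -3/2 (Q = -12*⅛ = -3/2 ≈ -1.5000)
w = -200 (w = -2*(((2 + 4) - 4) + 8)*(5 + 5) = -2*((6 - 4) + 8)*10 = -2*(2 + 8)*10 = -20*10 = -2*100 = -200)
S(W, q) = -200
(460 + 187)/(S(Q, -8) + 404) = (460 + 187)/(-200 + 404) = 647/204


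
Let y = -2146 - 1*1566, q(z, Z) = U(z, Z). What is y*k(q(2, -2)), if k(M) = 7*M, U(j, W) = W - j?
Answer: 103936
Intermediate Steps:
q(z, Z) = Z - z
y = -3712 (y = -2146 - 1566 = -3712)
y*k(q(2, -2)) = -25984*(-2 - 1*2) = -25984*(-2 - 2) = -25984*(-4) = -3712*(-28) = 103936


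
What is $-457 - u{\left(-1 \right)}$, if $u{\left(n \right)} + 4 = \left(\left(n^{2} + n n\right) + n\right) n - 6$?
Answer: $-446$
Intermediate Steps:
$u{\left(n \right)} = -10 + n \left(n + 2 n^{2}\right)$ ($u{\left(n \right)} = -4 + \left(\left(\left(n^{2} + n n\right) + n\right) n - 6\right) = -4 + \left(\left(\left(n^{2} + n^{2}\right) + n\right) n - 6\right) = -4 + \left(\left(2 n^{2} + n\right) n - 6\right) = -4 + \left(\left(n + 2 n^{2}\right) n - 6\right) = -4 + \left(n \left(n + 2 n^{2}\right) - 6\right) = -4 + \left(-6 + n \left(n + 2 n^{2}\right)\right) = -10 + n \left(n + 2 n^{2}\right)$)
$-457 - u{\left(-1 \right)} = -457 - \left(-10 + \left(-1\right)^{2} + 2 \left(-1\right)^{3}\right) = -457 - \left(-10 + 1 + 2 \left(-1\right)\right) = -457 - \left(-10 + 1 - 2\right) = -457 - -11 = -457 + 11 = -446$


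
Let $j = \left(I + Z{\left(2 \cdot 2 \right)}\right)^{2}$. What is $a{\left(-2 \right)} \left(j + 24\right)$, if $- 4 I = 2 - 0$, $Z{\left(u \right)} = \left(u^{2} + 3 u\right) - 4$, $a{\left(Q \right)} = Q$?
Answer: $- \frac{2305}{2} \approx -1152.5$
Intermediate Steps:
$Z{\left(u \right)} = -4 + u^{2} + 3 u$
$I = - \frac{1}{2}$ ($I = - \frac{2 - 0}{4} = - \frac{2 + 0}{4} = \left(- \frac{1}{4}\right) 2 = - \frac{1}{2} \approx -0.5$)
$j = \frac{2209}{4}$ ($j = \left(- \frac{1}{2} + \left(-4 + \left(2 \cdot 2\right)^{2} + 3 \cdot 2 \cdot 2\right)\right)^{2} = \left(- \frac{1}{2} + \left(-4 + 4^{2} + 3 \cdot 4\right)\right)^{2} = \left(- \frac{1}{2} + \left(-4 + 16 + 12\right)\right)^{2} = \left(- \frac{1}{2} + 24\right)^{2} = \left(\frac{47}{2}\right)^{2} = \frac{2209}{4} \approx 552.25$)
$a{\left(-2 \right)} \left(j + 24\right) = - 2 \left(\frac{2209}{4} + 24\right) = \left(-2\right) \frac{2305}{4} = - \frac{2305}{2}$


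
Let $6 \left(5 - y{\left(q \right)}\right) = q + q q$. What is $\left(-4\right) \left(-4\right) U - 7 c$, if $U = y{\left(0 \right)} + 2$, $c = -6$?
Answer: $154$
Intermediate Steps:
$y{\left(q \right)} = 5 - \frac{q}{6} - \frac{q^{2}}{6}$ ($y{\left(q \right)} = 5 - \frac{q + q q}{6} = 5 - \frac{q + q^{2}}{6} = 5 - \left(\frac{q}{6} + \frac{q^{2}}{6}\right) = 5 - \frac{q}{6} - \frac{q^{2}}{6}$)
$U = 7$ ($U = \left(5 - 0 - \frac{0^{2}}{6}\right) + 2 = \left(5 + 0 - 0\right) + 2 = \left(5 + 0 + 0\right) + 2 = 5 + 2 = 7$)
$\left(-4\right) \left(-4\right) U - 7 c = \left(-4\right) \left(-4\right) 7 - -42 = 16 \cdot 7 + 42 = 112 + 42 = 154$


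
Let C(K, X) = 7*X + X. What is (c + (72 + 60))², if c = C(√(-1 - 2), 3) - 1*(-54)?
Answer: 44100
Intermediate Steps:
C(K, X) = 8*X
c = 78 (c = 8*3 - 1*(-54) = 24 + 54 = 78)
(c + (72 + 60))² = (78 + (72 + 60))² = (78 + 132)² = 210² = 44100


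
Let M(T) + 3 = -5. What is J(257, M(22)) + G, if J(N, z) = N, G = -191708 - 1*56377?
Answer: -247828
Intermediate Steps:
G = -248085 (G = -191708 - 56377 = -248085)
M(T) = -8 (M(T) = -3 - 5 = -8)
J(257, M(22)) + G = 257 - 248085 = -247828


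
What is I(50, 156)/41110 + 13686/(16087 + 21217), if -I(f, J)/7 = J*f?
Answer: -73708347/76678372 ≈ -0.96127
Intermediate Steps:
I(f, J) = -7*J*f
I(50, 156)/41110 + 13686/(16087 + 21217) = -7*156*50/41110 + 13686/(16087 + 21217) = -54600*1/41110 + 13686/37304 = -5460/4111 + 13686*(1/37304) = -5460/4111 + 6843/18652 = -73708347/76678372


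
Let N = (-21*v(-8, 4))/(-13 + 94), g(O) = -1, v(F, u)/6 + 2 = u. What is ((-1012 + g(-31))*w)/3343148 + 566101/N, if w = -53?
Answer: -1064564583140/5850509 ≈ -1.8196e+5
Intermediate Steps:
v(F, u) = -12 + 6*u
N = -28/9 (N = (-21*(-12 + 6*4))/(-13 + 94) = -21*(-12 + 24)/81 = -21*12*(1/81) = -252*1/81 = -28/9 ≈ -3.1111)
((-1012 + g(-31))*w)/3343148 + 566101/N = ((-1012 - 1)*(-53))/3343148 + 566101/(-28/9) = -1013*(-53)*(1/3343148) + 566101*(-9/28) = 53689*(1/3343148) - 5094909/28 = 53689/3343148 - 5094909/28 = -1064564583140/5850509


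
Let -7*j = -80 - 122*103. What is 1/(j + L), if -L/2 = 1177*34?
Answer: -7/547606 ≈ -1.2783e-5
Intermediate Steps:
L = -80036 (L = -2354*34 = -2*40018 = -80036)
j = 12646/7 (j = -(-80 - 122*103)/7 = -(-80 - 12566)/7 = -⅐*(-12646) = 12646/7 ≈ 1806.6)
1/(j + L) = 1/(12646/7 - 80036) = 1/(-547606/7) = -7/547606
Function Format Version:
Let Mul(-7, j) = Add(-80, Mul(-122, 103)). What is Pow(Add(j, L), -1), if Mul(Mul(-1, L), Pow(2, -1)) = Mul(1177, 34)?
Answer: Rational(-7, 547606) ≈ -1.2783e-5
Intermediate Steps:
L = -80036 (L = Mul(-2, Mul(1177, 34)) = Mul(-2, 40018) = -80036)
j = Rational(12646, 7) (j = Mul(Rational(-1, 7), Add(-80, Mul(-122, 103))) = Mul(Rational(-1, 7), Add(-80, -12566)) = Mul(Rational(-1, 7), -12646) = Rational(12646, 7) ≈ 1806.6)
Pow(Add(j, L), -1) = Pow(Add(Rational(12646, 7), -80036), -1) = Pow(Rational(-547606, 7), -1) = Rational(-7, 547606)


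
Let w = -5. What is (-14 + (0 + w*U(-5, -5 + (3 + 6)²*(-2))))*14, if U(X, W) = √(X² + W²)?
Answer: -196 - 70*√27914 ≈ -11891.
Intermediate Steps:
U(X, W) = √(W² + X²)
(-14 + (0 + w*U(-5, -5 + (3 + 6)²*(-2))))*14 = (-14 + (0 - 5*√((-5 + (3 + 6)²*(-2))² + (-5)²)))*14 = (-14 + (0 - 5*√((-5 + 9²*(-2))² + 25)))*14 = (-14 + (0 - 5*√((-5 + 81*(-2))² + 25)))*14 = (-14 + (0 - 5*√((-5 - 162)² + 25)))*14 = (-14 + (0 - 5*√((-167)² + 25)))*14 = (-14 + (0 - 5*√(27889 + 25)))*14 = (-14 + (0 - 5*√27914))*14 = (-14 - 5*√27914)*14 = -196 - 70*√27914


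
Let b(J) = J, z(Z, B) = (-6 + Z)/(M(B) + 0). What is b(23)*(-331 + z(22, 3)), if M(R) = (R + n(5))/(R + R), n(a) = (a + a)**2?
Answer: -781931/103 ≈ -7591.6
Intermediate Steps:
n(a) = 4*a**2 (n(a) = (2*a)**2 = 4*a**2)
M(R) = (100 + R)/(2*R) (M(R) = (R + 4*5**2)/(R + R) = (R + 4*25)/((2*R)) = (R + 100)*(1/(2*R)) = (100 + R)*(1/(2*R)) = (100 + R)/(2*R))
z(Z, B) = 2*B*(-6 + Z)/(100 + B) (z(Z, B) = (-6 + Z)/((100 + B)/(2*B) + 0) = (-6 + Z)/(((100 + B)/(2*B))) = (-6 + Z)*(2*B/(100 + B)) = 2*B*(-6 + Z)/(100 + B))
b(23)*(-331 + z(22, 3)) = 23*(-331 + 2*3*(-6 + 22)/(100 + 3)) = 23*(-331 + 2*3*16/103) = 23*(-331 + 2*3*(1/103)*16) = 23*(-331 + 96/103) = 23*(-33997/103) = -781931/103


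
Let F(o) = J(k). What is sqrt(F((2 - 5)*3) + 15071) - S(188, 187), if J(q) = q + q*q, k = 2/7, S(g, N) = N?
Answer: -187 + sqrt(738497)/7 ≈ -64.234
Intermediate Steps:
k = 2/7 (k = 2*(1/7) = 2/7 ≈ 0.28571)
J(q) = q + q**2
F(o) = 18/49 (F(o) = 2*(1 + 2/7)/7 = (2/7)*(9/7) = 18/49)
sqrt(F((2 - 5)*3) + 15071) - S(188, 187) = sqrt(18/49 + 15071) - 1*187 = sqrt(738497/49) - 187 = sqrt(738497)/7 - 187 = -187 + sqrt(738497)/7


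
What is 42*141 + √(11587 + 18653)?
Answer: 5922 + 12*√210 ≈ 6095.9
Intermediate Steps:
42*141 + √(11587 + 18653) = 5922 + √30240 = 5922 + 12*√210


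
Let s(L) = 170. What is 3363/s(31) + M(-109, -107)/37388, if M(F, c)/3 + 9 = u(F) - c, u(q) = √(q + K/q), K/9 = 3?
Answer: 15723228/794495 + 3*I*√324493/2037646 ≈ 19.79 + 0.00083868*I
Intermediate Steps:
K = 27 (K = 9*3 = 27)
u(q) = √(q + 27/q)
M(F, c) = -27 - 3*c + 3*√(F + 27/F) (M(F, c) = -27 + 3*(√(F + 27/F) - c) = -27 + (-3*c + 3*√(F + 27/F)) = -27 - 3*c + 3*√(F + 27/F))
3363/s(31) + M(-109, -107)/37388 = 3363/170 + (-27 - 3*(-107) + 3*√((27 + (-109)²)/(-109)))/37388 = 3363*(1/170) + (-27 + 321 + 3*√(-(27 + 11881)/109))*(1/37388) = 3363/170 + (-27 + 321 + 3*√(-1/109*11908))*(1/37388) = 3363/170 + (-27 + 321 + 3*√(-11908/109))*(1/37388) = 3363/170 + (-27 + 321 + 3*(2*I*√324493/109))*(1/37388) = 3363/170 + (-27 + 321 + 6*I*√324493/109)*(1/37388) = 3363/170 + (294 + 6*I*√324493/109)*(1/37388) = 3363/170 + (147/18694 + 3*I*√324493/2037646) = 15723228/794495 + 3*I*√324493/2037646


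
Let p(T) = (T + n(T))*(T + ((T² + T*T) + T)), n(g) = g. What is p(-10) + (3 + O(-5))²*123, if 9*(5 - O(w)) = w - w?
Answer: 4272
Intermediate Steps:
O(w) = 5 (O(w) = 5 - (w - w)/9 = 5 - ⅑*0 = 5 + 0 = 5)
p(T) = 2*T*(2*T + 2*T²) (p(T) = (T + T)*(T + ((T² + T*T) + T)) = (2*T)*(T + ((T² + T²) + T)) = (2*T)*(T + (2*T² + T)) = (2*T)*(T + (T + 2*T²)) = (2*T)*(2*T + 2*T²) = 2*T*(2*T + 2*T²))
p(-10) + (3 + O(-5))²*123 = 4*(-10)²*(1 - 10) + (3 + 5)²*123 = 4*100*(-9) + 8²*123 = -3600 + 64*123 = -3600 + 7872 = 4272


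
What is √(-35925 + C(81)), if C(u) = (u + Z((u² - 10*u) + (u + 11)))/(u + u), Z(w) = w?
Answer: I*√2906963/9 ≈ 189.44*I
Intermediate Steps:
C(u) = (11 + u² - 8*u)/(2*u) (C(u) = (u + ((u² - 10*u) + (u + 11)))/(u + u) = (u + ((u² - 10*u) + (11 + u)))/((2*u)) = (u + (11 + u² - 9*u))*(1/(2*u)) = (11 + u² - 8*u)*(1/(2*u)) = (11 + u² - 8*u)/(2*u))
√(-35925 + C(81)) = √(-35925 + (-4 + (½)*81 + (11/2)/81)) = √(-35925 + (-4 + 81/2 + (11/2)*(1/81))) = √(-35925 + (-4 + 81/2 + 11/162)) = √(-35925 + 2962/81) = √(-2906963/81) = I*√2906963/9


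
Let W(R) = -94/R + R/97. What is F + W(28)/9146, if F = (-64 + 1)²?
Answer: 49296039525/12420268 ≈ 3969.0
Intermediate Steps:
F = 3969 (F = (-63)² = 3969)
W(R) = -94/R + R/97 (W(R) = -94/R + R*(1/97) = -94/R + R/97)
F + W(28)/9146 = 3969 + (-94/28 + (1/97)*28)/9146 = 3969 + (-94*1/28 + 28/97)*(1/9146) = 3969 + (-47/14 + 28/97)*(1/9146) = 3969 - 4167/1358*1/9146 = 3969 - 4167/12420268 = 49296039525/12420268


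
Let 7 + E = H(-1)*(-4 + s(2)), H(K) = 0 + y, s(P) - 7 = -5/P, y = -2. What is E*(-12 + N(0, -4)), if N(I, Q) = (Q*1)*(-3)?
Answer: 0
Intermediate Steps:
s(P) = 7 - 5/P
N(I, Q) = -3*Q (N(I, Q) = Q*(-3) = -3*Q)
H(K) = -2 (H(K) = 0 - 2 = -2)
E = -8 (E = -7 - 2*(-4 + (7 - 5/2)) = -7 - 2*(-4 + 9/2) = -7 - 2*1/2 = -7 - 1 = -8)
E*(-12 + N(0, -4)) = -8*(-12 - 3*(-4)) = -8*(-12 + 12) = -8*0 = 0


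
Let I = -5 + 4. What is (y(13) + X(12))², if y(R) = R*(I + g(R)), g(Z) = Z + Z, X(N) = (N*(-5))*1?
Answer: 70225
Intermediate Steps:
I = -1
X(N) = -5*N (X(N) = -5*N*1 = -5*N)
g(Z) = 2*Z
y(R) = R*(-1 + 2*R)
(y(13) + X(12))² = (13*(-1 + 2*13) - 5*12)² = (13*(-1 + 26) - 60)² = (13*25 - 60)² = (325 - 60)² = 265² = 70225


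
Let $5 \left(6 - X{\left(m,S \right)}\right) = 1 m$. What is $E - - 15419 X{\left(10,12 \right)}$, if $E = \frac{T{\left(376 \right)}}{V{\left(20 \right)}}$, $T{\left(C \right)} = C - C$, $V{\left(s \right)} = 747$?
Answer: $61676$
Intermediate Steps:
$X{\left(m,S \right)} = 6 - \frac{m}{5}$ ($X{\left(m,S \right)} = 6 - \frac{1 m}{5} = 6 - \frac{m}{5}$)
$T{\left(C \right)} = 0$
$E = 0$ ($E = \frac{0}{747} = 0 \cdot \frac{1}{747} = 0$)
$E - - 15419 X{\left(10,12 \right)} = 0 - - 15419 \left(6 - 2\right) = 0 - \left(-15419\right) 4 = 0 - -61676 = 0 + 61676 = 61676$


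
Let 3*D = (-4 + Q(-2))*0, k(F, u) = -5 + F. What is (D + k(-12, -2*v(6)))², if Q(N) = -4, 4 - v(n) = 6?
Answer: 289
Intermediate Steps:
v(n) = -2 (v(n) = 4 - 1*6 = 4 - 6 = -2)
D = 0 (D = ((-4 - 4)*0)/3 = (-8*0)/3 = (⅓)*0 = 0)
(D + k(-12, -2*v(6)))² = (0 + (-5 - 12))² = (0 - 17)² = (-17)² = 289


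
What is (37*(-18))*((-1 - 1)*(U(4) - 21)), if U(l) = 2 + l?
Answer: -19980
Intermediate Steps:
(37*(-18))*((-1 - 1)*(U(4) - 21)) = (37*(-18))*((-1 - 1)*((2 + 4) - 21)) = -(-1332)*(6 - 21) = -(-1332)*(-15) = -666*30 = -19980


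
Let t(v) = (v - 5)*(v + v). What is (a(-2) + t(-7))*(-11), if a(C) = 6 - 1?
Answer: -1903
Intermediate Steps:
t(v) = 2*v*(-5 + v) (t(v) = (-5 + v)*(2*v) = 2*v*(-5 + v))
a(C) = 5
(a(-2) + t(-7))*(-11) = (5 + 2*(-7)*(-5 - 7))*(-11) = (5 + 2*(-7)*(-12))*(-11) = (5 + 168)*(-11) = 173*(-11) = -1903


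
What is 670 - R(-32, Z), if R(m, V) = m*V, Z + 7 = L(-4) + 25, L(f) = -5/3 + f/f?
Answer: 3674/3 ≈ 1224.7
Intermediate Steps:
L(f) = -2/3 (L(f) = -5*1/3 + 1 = -5/3 + 1 = -2/3)
Z = 52/3 (Z = -7 + (-2/3 + 25) = -7 + 73/3 = 52/3 ≈ 17.333)
R(m, V) = V*m
670 - R(-32, Z) = 670 - 52*(-32)/3 = 670 - 1*(-1664/3) = 670 + 1664/3 = 3674/3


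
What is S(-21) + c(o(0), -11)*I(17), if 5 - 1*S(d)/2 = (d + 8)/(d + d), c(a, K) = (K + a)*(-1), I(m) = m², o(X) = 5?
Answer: 36611/21 ≈ 1743.4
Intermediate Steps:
c(a, K) = -K - a
S(d) = 10 - (8 + d)/d (S(d) = 10 - 2*(d + 8)/(d + d) = 10 - 2*(8 + d)/(2*d) = 10 - 2*(8 + d)*1/(2*d) = 10 - (8 + d)/d)
S(-21) + c(o(0), -11)*I(17) = (9 - 8/(-21)) + (-1*(-11) - 1*5)*17² = (9 - 8*(-1/21)) + (11 - 5)*289 = (9 + 8/21) + 6*289 = 197/21 + 1734 = 36611/21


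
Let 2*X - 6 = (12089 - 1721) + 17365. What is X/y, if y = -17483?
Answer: -27739/34966 ≈ -0.79331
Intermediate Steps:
X = 27739/2 (X = 3 + ((12089 - 1721) + 17365)/2 = 3 + (10368 + 17365)/2 = 3 + (½)*27733 = 3 + 27733/2 = 27739/2 ≈ 13870.)
X/y = (27739/2)/(-17483) = (27739/2)*(-1/17483) = -27739/34966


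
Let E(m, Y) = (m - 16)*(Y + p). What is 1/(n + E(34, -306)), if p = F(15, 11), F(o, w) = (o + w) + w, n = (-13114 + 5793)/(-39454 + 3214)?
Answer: -36240/175466759 ≈ -0.00020653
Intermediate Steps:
n = 7321/36240 (n = -7321/(-36240) = -7321*(-1/36240) = 7321/36240 ≈ 0.20201)
F(o, w) = o + 2*w
p = 37 (p = 15 + 2*11 = 15 + 22 = 37)
E(m, Y) = (-16 + m)*(37 + Y) (E(m, Y) = (m - 16)*(Y + 37) = (-16 + m)*(37 + Y))
1/(n + E(34, -306)) = 1/(7321/36240 + (-592 - 16*(-306) + 37*34 - 306*34)) = 1/(7321/36240 + (-592 + 4896 + 1258 - 10404)) = 1/(7321/36240 - 4842) = 1/(-175466759/36240) = -36240/175466759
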